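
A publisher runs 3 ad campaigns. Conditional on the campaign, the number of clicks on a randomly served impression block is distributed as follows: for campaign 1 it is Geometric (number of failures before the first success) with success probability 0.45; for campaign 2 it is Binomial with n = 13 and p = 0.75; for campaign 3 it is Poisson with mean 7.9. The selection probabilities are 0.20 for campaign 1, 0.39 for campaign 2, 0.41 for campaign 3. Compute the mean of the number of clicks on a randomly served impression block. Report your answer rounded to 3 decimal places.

7.286

Component means — 1: 1.22222; 2: 9.75; 3: 7.9.
E[X] = 0.2·1.22222 + 0.39·9.75 + 0.41·7.9 = 7.28594.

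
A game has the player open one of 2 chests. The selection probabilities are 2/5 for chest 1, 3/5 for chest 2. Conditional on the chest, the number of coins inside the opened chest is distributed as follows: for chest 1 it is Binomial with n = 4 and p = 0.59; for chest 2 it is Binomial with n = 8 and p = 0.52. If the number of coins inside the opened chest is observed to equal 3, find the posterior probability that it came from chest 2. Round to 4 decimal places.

Likelihoods P(X=3 | ·): 1: 0.336822; 2: 0.200634.
Posterior ∝ prior × likelihood. Numerator for 2: 0.6·0.200634 = 0.12038.
Normalizing constant: 0.4·0.336822 + 0.6·0.200634 = 0.255109.
P(2 | observation) = 0.12038 / 0.255109 = 0.471878.

0.4719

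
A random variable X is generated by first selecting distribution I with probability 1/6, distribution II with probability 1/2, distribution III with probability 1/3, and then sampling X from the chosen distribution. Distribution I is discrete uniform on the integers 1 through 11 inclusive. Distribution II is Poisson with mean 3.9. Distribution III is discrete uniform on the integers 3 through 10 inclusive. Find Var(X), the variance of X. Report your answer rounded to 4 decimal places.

Per component, I: μ=6, E[X²]=46; II: μ=3.9, E[X²]=19.11; III: μ=6.5, E[X²]=47.5.
E[X] = 0.166667·6 + 0.5·3.9 + 0.333333·6.5 = 5.11667.
E[X²] = 0.166667·46 + 0.5·19.11 + 0.333333·47.5 = 33.055.
Var(X) = E[X²] − (E[X])² = 33.055 − 26.1803 = 6.87472.

6.8747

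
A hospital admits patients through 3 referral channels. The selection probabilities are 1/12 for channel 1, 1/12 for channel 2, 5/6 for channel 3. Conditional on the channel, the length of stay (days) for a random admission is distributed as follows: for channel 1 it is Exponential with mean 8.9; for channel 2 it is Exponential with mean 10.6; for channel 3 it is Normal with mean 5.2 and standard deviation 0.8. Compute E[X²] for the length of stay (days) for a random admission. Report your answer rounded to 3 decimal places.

For each component E[X²] = Var + (mean)², giving 1: 158.42; 2: 224.72; 3: 27.68.
Overall E[X²] = 0.0833333·158.42 + 0.0833333·224.72 + 0.833333·27.68 = 54.995.

54.995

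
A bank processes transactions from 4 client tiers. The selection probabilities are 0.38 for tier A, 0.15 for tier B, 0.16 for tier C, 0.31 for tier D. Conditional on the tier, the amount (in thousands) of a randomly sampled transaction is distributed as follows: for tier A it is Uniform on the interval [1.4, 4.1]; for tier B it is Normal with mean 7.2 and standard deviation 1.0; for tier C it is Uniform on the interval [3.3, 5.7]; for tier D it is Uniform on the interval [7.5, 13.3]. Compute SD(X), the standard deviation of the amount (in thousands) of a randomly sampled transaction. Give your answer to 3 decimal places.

Per component, A: μ=2.75, E[X²]=8.17; B: μ=7.2, E[X²]=52.84; C: μ=4.5, E[X²]=20.73; D: μ=10.4, E[X²]=110.963.
E[X] = 0.38·2.75 + 0.15·7.2 + 0.16·4.5 + 0.31·10.4 = 6.069.
E[X²] = 0.38·8.17 + 0.15·52.84 + 0.16·20.73 + 0.31·110.963 = 48.746.
Var(X) = E[X²] − (E[X])² = 48.746 − 36.8328 = 11.9133.
SD(X) = √11.9133 = 3.45156.

3.452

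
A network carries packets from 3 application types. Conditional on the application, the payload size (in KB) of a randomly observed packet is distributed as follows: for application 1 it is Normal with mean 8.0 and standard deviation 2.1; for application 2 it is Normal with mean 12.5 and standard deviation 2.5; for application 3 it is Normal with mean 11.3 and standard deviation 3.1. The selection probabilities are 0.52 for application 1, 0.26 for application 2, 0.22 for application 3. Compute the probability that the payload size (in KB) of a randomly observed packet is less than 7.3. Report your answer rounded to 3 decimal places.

0.219

Conditional on each application, P(X < 7.3): 1: 0.369441; 2: 0.0187628; 3: 0.0984693.
By total probability, P(X < 7.3) = 0.52·0.369441 + 0.26·0.0187628 + 0.22·0.0984693 = 0.218651.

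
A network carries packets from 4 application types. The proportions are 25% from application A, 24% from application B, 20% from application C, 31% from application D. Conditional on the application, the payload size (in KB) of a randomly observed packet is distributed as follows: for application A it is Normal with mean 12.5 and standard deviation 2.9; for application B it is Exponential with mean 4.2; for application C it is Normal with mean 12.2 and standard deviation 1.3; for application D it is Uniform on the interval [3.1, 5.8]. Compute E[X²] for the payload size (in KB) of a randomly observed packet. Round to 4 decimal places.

For each component E[X²] = Var + (mean)², giving A: 164.66; B: 35.28; C: 150.53; D: 20.41.
Overall E[X²] = 0.25·164.66 + 0.24·35.28 + 0.2·150.53 + 0.31·20.41 = 86.0653.

86.0653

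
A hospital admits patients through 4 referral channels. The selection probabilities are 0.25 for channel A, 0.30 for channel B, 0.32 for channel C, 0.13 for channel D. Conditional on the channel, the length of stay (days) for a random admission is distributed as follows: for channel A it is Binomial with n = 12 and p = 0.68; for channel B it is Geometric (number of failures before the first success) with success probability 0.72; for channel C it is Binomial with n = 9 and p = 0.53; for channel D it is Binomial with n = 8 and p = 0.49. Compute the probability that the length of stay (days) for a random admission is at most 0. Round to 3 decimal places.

Conditional on each channel, P(X ≤ 0): A: 1.15292e-06; B: 0.72; C: 0.00111913; D: 0.00457679.
By total probability, P(X ≤ 0) = 0.25·1.15292e-06 + 0.3·0.72 + 0.32·0.00111913 + 0.13·0.00457679 = 0.216953.

0.217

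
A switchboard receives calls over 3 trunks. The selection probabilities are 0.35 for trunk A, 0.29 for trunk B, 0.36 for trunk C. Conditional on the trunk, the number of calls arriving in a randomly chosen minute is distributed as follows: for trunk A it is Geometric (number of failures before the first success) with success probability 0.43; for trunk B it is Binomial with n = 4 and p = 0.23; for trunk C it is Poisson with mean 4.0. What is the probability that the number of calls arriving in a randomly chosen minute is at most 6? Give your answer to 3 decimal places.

Conditional on each trunk, P(X ≤ 6): A: 0.980451; B: 1; C: 0.889326.
By total probability, P(X ≤ 6) = 0.35·0.980451 + 0.29·1 + 0.36·0.889326 = 0.953315.

0.953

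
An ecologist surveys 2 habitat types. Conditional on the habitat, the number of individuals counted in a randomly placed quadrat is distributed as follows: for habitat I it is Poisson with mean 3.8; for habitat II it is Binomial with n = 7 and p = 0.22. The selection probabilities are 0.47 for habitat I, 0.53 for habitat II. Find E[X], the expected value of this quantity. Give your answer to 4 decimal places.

2.6022

Component means — I: 3.8; II: 1.54.
E[X] = 0.47·3.8 + 0.53·1.54 = 2.6022.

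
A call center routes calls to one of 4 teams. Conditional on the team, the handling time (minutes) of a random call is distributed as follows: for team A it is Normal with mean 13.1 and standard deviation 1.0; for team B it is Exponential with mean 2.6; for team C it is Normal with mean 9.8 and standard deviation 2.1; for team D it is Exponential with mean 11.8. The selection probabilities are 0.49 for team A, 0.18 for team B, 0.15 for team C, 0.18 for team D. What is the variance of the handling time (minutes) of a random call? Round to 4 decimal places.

42.3550

Per component, A: μ=13.1, E[X²]=172.61; B: μ=2.6, E[X²]=13.52; C: μ=9.8, E[X²]=100.45; D: μ=11.8, E[X²]=278.48.
E[X] = 0.49·13.1 + 0.18·2.6 + 0.15·9.8 + 0.18·11.8 = 10.481.
E[X²] = 0.49·172.61 + 0.18·13.52 + 0.15·100.45 + 0.18·278.48 = 152.206.
Var(X) = E[X²] − (E[X])² = 152.206 − 109.851 = 42.355.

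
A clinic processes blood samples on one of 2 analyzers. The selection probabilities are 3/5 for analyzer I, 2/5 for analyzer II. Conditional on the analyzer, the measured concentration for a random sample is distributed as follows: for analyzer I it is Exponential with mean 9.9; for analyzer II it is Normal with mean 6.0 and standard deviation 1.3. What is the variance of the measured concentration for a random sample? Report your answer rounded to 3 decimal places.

Per component, I: μ=9.9, E[X²]=196.02; II: μ=6, E[X²]=37.69.
E[X] = 0.6·9.9 + 0.4·6 = 8.34.
E[X²] = 0.6·196.02 + 0.4·37.69 = 132.688.
Var(X) = E[X²] − (E[X])² = 132.688 − 69.5556 = 63.1324.

63.132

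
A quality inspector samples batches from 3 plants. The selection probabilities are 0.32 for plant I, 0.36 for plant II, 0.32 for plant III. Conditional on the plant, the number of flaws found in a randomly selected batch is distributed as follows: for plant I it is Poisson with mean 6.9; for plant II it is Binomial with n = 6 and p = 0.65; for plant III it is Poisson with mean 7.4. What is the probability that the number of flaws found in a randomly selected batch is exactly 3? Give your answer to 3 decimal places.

Conditional on each plant, P(X = 3): I: 0.0551778; II: 0.235491; III: 0.0412824.
By total probability, P(X = 3) = 0.32·0.0551778 + 0.36·0.235491 + 0.32·0.0412824 = 0.115644.

0.116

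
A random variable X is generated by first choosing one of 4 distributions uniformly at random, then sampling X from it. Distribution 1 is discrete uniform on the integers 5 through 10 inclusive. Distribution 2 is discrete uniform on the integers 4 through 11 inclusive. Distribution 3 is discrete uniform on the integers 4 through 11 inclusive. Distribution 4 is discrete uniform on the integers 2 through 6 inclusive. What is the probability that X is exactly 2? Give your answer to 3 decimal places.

0.050

Conditional on each component, P(X = 2): 1: 0; 2: 0; 3: 0; 4: 0.2.
By total probability, P(X = 2) = 0.25·0 + 0.25·0 + 0.25·0 + 0.25·0.2 = 0.05.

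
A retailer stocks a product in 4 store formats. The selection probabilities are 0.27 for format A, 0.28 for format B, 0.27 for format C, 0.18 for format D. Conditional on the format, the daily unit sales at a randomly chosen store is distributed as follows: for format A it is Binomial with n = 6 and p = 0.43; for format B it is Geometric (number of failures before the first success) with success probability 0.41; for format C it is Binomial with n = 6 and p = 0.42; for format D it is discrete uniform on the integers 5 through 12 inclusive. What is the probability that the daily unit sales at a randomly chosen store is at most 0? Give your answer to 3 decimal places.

0.134

Conditional on each format, P(X ≤ 0): A: 0.0342964; B: 0.41; C: 0.0380687; D: 0.
By total probability, P(X ≤ 0) = 0.27·0.0342964 + 0.28·0.41 + 0.27·0.0380687 + 0.18·0 = 0.134339.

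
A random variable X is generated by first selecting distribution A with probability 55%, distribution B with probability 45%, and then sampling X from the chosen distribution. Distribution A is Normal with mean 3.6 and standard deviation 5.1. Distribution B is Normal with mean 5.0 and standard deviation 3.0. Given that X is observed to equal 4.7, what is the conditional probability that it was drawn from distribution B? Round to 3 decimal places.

0.586

Likelihoods f(4.7 | ·): A: 0.0764255; B: 0.132318.
Posterior ∝ prior × likelihood. Numerator for B: 0.45·0.132318 = 0.0595429.
Normalizing constant: 0.55·0.0764255 + 0.45·0.132318 = 0.101577.
P(B | observation) = 0.0595429 / 0.101577 = 0.586185.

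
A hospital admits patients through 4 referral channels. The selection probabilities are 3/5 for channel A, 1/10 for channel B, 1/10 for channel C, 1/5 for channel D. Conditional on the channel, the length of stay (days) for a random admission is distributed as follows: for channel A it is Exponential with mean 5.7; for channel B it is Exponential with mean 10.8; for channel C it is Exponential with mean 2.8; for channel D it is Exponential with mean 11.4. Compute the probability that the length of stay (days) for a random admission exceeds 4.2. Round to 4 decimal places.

0.5156

Conditional on each channel, P(X > 4.2): A: 0.478623; B: 0.67781; C: 0.22313; D: 0.691826.
By total probability, P(X > 4.2) = 0.6·0.478623 + 0.1·0.67781 + 0.1·0.22313 + 0.2·0.691826 = 0.515633.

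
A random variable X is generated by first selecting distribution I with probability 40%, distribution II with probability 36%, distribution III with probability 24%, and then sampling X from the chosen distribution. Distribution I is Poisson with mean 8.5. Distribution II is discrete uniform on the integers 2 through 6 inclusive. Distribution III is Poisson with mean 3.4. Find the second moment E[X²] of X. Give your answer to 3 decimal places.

42.370

For each component E[X²] = Var + (mean)², giving I: 80.75; II: 18; III: 14.96.
Overall E[X²] = 0.4·80.75 + 0.36·18 + 0.24·14.96 = 42.3704.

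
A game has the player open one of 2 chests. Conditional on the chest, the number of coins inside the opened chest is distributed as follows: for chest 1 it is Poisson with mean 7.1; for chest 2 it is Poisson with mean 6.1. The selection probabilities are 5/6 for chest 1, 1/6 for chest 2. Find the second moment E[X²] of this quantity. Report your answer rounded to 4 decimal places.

For each component E[X²] = Var + (mean)², giving 1: 57.51; 2: 43.31.
Overall E[X²] = 0.833333·57.51 + 0.166667·43.31 = 55.1433.

55.1433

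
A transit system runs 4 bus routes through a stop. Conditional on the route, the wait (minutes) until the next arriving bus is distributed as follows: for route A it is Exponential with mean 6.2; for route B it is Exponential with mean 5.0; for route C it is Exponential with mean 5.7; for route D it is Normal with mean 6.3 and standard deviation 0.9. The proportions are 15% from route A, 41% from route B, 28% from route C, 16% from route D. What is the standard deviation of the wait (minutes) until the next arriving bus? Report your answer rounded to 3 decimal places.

5.052

Per component, A: μ=6.2, E[X²]=76.88; B: μ=5, E[X²]=50; C: μ=5.7, E[X²]=64.98; D: μ=6.3, E[X²]=40.5.
E[X] = 0.15·6.2 + 0.41·5 + 0.28·5.7 + 0.16·6.3 = 5.584.
E[X²] = 0.15·76.88 + 0.41·50 + 0.28·64.98 + 0.16·40.5 = 56.7064.
Var(X) = E[X²] − (E[X])² = 56.7064 − 31.1811 = 25.5253.
SD(X) = √25.5253 = 5.05226.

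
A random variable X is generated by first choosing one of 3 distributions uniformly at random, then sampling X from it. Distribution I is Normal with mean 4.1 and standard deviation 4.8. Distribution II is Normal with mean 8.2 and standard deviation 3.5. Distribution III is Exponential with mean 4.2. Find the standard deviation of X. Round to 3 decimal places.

Per component, I: μ=4.1, E[X²]=39.85; II: μ=8.2, E[X²]=79.49; III: μ=4.2, E[X²]=35.28.
E[X] = 0.333333·4.1 + 0.333333·8.2 + 0.333333·4.2 = 5.5.
E[X²] = 0.333333·39.85 + 0.333333·79.49 + 0.333333·35.28 = 51.54.
Var(X) = E[X²] − (E[X])² = 51.54 − 30.25 = 21.29.
SD(X) = √21.29 = 4.61411.

4.614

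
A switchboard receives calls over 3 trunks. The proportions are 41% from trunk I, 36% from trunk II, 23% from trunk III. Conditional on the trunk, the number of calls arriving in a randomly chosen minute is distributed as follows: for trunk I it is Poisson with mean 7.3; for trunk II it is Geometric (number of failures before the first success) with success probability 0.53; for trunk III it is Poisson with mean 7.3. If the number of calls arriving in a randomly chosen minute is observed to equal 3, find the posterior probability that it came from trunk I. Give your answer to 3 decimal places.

Likelihoods P(X=3 | ·): I: 0.0437993; II: 0.0550262; III: 0.0437993.
Posterior ∝ prior × likelihood. Numerator for I: 0.41·0.0437993 = 0.0179577.
Normalizing constant: 0.41·0.0437993 + 0.36·0.0550262 + 0.23·0.0437993 = 0.047841.
P(I | observation) = 0.0179577 / 0.047841 = 0.375363.

0.375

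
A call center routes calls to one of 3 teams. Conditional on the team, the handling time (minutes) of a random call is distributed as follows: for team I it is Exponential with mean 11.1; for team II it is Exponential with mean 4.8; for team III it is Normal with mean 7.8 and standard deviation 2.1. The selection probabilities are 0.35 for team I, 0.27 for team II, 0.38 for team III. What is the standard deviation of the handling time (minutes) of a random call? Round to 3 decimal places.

Per component, I: μ=11.1, E[X²]=246.42; II: μ=4.8, E[X²]=46.08; III: μ=7.8, E[X²]=65.25.
E[X] = 0.35·11.1 + 0.27·4.8 + 0.38·7.8 = 8.145.
E[X²] = 0.35·246.42 + 0.27·46.08 + 0.38·65.25 = 123.484.
Var(X) = E[X²] − (E[X])² = 123.484 − 66.341 = 57.1426.
SD(X) = √57.1426 = 7.55927.

7.559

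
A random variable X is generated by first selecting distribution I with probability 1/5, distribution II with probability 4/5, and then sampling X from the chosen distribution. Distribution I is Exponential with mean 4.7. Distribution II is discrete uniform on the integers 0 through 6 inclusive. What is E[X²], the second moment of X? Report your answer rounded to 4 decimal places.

19.2360

For each component E[X²] = Var + (mean)², giving I: 44.18; II: 13.
Overall E[X²] = 0.2·44.18 + 0.8·13 = 19.236.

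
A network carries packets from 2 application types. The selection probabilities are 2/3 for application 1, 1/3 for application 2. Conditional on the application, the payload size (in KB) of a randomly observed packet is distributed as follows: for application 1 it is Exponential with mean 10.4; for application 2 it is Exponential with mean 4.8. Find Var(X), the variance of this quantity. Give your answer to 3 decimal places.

86.756

Per component, 1: μ=10.4, E[X²]=216.32; 2: μ=4.8, E[X²]=46.08.
E[X] = 0.666667·10.4 + 0.333333·4.8 = 8.53333.
E[X²] = 0.666667·216.32 + 0.333333·46.08 = 159.573.
Var(X) = E[X²] − (E[X])² = 159.573 − 72.8178 = 86.7556.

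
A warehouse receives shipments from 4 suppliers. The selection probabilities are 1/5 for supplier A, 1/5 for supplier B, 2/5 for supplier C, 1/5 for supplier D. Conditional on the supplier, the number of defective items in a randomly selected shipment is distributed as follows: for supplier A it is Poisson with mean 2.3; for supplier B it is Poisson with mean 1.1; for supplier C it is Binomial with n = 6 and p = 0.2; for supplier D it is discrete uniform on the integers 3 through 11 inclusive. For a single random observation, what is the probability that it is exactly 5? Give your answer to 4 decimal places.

Conditional on each supplier, P(X = 5): A: 0.053775; B: 0.00446744; C: 0.001536; D: 0.111111.
By total probability, P(X = 5) = 0.2·0.053775 + 0.2·0.00446744 + 0.4·0.001536 + 0.2·0.111111 = 0.0344851.

0.0345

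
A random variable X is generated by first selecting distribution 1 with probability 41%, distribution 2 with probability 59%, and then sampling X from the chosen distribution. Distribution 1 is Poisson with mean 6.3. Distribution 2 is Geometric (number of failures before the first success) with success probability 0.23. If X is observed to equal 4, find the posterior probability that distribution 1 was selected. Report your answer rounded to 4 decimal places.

0.5088

Likelihoods P(X=4 | ·): 1: 0.12053; 2: 0.080852.
Posterior ∝ prior × likelihood. Numerator for 1: 0.41·0.12053 = 0.0494174.
Normalizing constant: 0.41·0.12053 + 0.59·0.080852 = 0.09712.
P(1 | observation) = 0.0494174 / 0.09712 = 0.508828.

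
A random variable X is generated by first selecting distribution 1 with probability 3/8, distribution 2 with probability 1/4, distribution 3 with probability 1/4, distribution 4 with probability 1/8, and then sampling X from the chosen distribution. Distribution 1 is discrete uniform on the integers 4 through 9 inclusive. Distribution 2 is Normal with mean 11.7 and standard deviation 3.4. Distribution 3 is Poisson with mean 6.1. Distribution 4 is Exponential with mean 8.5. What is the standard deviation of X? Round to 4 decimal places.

4.4427

Per component, 1: μ=6.5, E[X²]=45.1667; 2: μ=11.7, E[X²]=148.45; 3: μ=6.1, E[X²]=43.31; 4: μ=8.5, E[X²]=144.5.
E[X] = 0.375·6.5 + 0.25·11.7 + 0.25·6.1 + 0.125·8.5 = 7.95.
E[X²] = 0.375·45.1667 + 0.25·148.45 + 0.25·43.31 + 0.125·144.5 = 82.94.
Var(X) = E[X²] − (E[X])² = 82.94 − 63.2025 = 19.7375.
SD(X) = √19.7375 = 4.44269.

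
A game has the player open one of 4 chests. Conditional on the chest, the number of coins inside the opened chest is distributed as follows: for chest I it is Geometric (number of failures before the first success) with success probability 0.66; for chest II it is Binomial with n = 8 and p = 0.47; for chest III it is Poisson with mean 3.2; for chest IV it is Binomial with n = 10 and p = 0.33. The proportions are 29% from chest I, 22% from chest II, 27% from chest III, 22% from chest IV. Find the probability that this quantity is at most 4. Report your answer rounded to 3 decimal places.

Conditional on each chest, P(X ≤ 4): I: 0.995456; II: 0.70015; III: 0.780613; IV: 0.793649.
By total probability, P(X ≤ 4) = 0.29·0.995456 + 0.22·0.70015 + 0.27·0.780613 + 0.22·0.793649 = 0.828083.

0.828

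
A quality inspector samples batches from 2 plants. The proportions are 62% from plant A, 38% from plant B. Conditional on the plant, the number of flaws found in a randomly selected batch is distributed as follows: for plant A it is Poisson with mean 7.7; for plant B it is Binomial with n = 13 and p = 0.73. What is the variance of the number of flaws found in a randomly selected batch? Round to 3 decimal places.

6.503

Per component, A: μ=7.7, E[X²]=66.99; B: μ=9.49, E[X²]=92.6224.
E[X] = 0.62·7.7 + 0.38·9.49 = 8.3802.
E[X²] = 0.62·66.99 + 0.38·92.6224 = 76.7303.
Var(X) = E[X²] − (E[X])² = 76.7303 − 70.2278 = 6.50256.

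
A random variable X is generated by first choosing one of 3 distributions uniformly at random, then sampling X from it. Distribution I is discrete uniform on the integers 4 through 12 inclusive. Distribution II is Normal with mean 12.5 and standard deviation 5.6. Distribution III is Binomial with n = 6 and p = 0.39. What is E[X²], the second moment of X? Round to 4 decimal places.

For each component E[X²] = Var + (mean)², giving I: 70.6667; II: 187.61; III: 6.903.
Overall E[X²] = 0.333333·70.6667 + 0.333333·187.61 + 0.333333·6.903 = 88.3932.

88.3932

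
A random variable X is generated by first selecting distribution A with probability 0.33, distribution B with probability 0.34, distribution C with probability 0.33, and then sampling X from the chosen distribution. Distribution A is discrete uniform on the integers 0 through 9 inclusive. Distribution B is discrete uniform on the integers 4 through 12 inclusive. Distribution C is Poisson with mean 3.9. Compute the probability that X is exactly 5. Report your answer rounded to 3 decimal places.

Conditional on each component, P(X = 5): A: 0.1; B: 0.111111; C: 0.152193.
By total probability, P(X = 5) = 0.33·0.1 + 0.34·0.111111 + 0.33·0.152193 = 0.121001.

0.121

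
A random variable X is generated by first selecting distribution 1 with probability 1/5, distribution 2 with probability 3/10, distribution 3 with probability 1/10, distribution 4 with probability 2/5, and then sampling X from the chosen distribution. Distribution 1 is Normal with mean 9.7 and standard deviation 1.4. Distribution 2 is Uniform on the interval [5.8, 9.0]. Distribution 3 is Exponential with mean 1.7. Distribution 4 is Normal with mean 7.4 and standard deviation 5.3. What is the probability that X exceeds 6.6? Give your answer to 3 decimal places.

Conditional on each component, P(X > 6.6): 1: 0.986595; 2: 0.75; 3: 0.0206023; 4: 0.55999.
By total probability, P(X > 6.6) = 0.2·0.986595 + 0.3·0.75 + 0.1·0.0206023 + 0.4·0.55999 = 0.648375.

0.648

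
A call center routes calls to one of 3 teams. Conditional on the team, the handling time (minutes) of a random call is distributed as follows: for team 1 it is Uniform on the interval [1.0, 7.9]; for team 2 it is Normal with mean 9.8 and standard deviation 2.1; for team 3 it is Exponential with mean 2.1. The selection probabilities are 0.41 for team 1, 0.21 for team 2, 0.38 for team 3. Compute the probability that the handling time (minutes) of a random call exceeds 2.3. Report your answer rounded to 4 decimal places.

0.6698

Conditional on each team, P(X > 2.3): 1: 0.811594; 2: 0.999822; 3: 0.33446.
By total probability, P(X > 2.3) = 0.41·0.811594 + 0.21·0.999822 + 0.38·0.33446 = 0.669811.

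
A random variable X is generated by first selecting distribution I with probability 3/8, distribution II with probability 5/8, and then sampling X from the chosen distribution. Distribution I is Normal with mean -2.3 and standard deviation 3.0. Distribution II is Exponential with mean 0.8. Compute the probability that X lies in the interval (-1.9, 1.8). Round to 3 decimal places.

0.695

Conditional on each component, P(-1.9 < X < 1.8): I: 0.3611; II: 0.894601.
By total probability, P(-1.9 < X < 1.8) = 0.375·0.3611 + 0.625·0.894601 = 0.694538.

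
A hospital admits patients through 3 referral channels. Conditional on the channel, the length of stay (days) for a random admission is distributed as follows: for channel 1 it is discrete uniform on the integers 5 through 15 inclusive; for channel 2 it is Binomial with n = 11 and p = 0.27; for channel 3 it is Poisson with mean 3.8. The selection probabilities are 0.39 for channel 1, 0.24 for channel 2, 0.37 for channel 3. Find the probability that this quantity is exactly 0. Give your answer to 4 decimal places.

Conditional on each channel, P(X = 0): 1: 0; 2: 0.0313727; 3: 0.0223708.
By total probability, P(X = 0) = 0.39·0 + 0.24·0.0313727 + 0.37·0.0223708 = 0.0158066.

0.0158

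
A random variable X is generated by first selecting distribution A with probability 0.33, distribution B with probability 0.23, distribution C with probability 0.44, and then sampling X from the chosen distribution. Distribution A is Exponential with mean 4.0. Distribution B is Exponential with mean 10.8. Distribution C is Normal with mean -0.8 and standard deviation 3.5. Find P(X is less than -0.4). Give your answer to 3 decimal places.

0.240

Conditional on each component, P(X < -0.4): A: 0; B: 0; C: 0.545494.
By total probability, P(X < -0.4) = 0.33·0 + 0.23·0 + 0.44·0.545494 = 0.240018.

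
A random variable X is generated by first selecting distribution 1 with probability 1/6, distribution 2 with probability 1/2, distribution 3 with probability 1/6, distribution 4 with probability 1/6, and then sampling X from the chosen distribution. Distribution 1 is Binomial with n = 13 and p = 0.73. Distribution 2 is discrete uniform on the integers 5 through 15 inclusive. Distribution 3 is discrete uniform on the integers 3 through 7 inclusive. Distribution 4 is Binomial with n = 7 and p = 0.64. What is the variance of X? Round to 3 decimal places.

11.938

Per component, 1: μ=9.49, E[X²]=92.6224; 2: μ=10, E[X²]=110; 3: μ=5, E[X²]=27; 4: μ=4.48, E[X²]=21.6832.
E[X] = 0.166667·9.49 + 0.5·10 + 0.166667·5 + 0.166667·4.48 = 8.16167.
E[X²] = 0.166667·92.6224 + 0.5·110 + 0.166667·27 + 0.166667·21.6832 = 78.5509.
Var(X) = E[X²] − (E[X])² = 78.5509 − 66.6128 = 11.9381.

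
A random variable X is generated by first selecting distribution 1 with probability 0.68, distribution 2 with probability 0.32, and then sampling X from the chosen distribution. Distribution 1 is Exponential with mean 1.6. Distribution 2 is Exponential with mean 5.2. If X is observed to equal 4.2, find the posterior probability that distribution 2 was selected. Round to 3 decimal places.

0.471

Likelihoods f(4.2 | ·): 1: 0.0452748; 2: 0.0857473.
Posterior ∝ prior × likelihood. Numerator for 2: 0.32·0.0857473 = 0.0274391.
Normalizing constant: 0.68·0.0452748 + 0.32·0.0857473 = 0.058226.
P(2 | observation) = 0.0274391 / 0.058226 = 0.471252.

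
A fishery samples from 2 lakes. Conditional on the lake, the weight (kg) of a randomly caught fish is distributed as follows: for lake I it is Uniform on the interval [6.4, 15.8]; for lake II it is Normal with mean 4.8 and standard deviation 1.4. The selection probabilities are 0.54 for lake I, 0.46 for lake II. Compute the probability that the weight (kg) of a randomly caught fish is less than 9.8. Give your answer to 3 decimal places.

Conditional on each lake, P(X < 9.8): I: 0.361702; II: 0.999822.
By total probability, P(X < 9.8) = 0.54·0.361702 + 0.46·0.999822 = 0.655237.

0.655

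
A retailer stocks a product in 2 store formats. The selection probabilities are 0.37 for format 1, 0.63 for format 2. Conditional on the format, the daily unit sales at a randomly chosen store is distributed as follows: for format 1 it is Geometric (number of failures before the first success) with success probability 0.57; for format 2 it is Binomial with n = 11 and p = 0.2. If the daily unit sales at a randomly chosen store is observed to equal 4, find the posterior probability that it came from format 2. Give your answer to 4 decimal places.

0.9063

Likelihoods P(X=4 | ·): 1: 0.0194872; 2: 0.11073.
Posterior ∝ prior × likelihood. Numerator for 2: 0.63·0.11073 = 0.0697597.
Normalizing constant: 0.37·0.0194872 + 0.63·0.11073 = 0.0769699.
P(2 | observation) = 0.0697597 / 0.0769699 = 0.906324.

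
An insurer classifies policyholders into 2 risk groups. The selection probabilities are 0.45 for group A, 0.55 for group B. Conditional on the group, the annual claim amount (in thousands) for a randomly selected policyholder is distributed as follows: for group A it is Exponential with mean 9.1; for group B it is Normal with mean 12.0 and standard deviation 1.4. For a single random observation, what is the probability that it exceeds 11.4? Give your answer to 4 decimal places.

Conditional on each group, P(X > 11.4): A: 0.285719; B: 0.665882.
By total probability, P(X > 11.4) = 0.45·0.285719 + 0.55·0.665882 = 0.494809.

0.4948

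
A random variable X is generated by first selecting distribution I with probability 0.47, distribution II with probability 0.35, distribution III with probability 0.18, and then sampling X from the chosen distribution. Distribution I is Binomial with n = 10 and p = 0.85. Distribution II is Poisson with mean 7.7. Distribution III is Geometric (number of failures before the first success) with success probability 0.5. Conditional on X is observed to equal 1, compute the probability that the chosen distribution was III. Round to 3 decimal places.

Likelihoods P(X=1 | ·): I: 3.26769e-07; II: 0.00348677; III: 0.25.
Posterior ∝ prior × likelihood. Numerator for III: 0.18·0.25 = 0.045.
Normalizing constant: 0.47·3.26769e-07 + 0.35·0.00348677 + 0.18·0.25 = 0.0462205.
P(III | observation) = 0.045 / 0.0462205 = 0.973593.

0.974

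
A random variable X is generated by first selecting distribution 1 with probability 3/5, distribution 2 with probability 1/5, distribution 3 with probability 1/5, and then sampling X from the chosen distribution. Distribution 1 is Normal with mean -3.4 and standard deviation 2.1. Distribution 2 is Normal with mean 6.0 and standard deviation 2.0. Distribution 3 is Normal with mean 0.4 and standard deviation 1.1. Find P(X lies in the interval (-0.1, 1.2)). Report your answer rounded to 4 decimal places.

0.1160

Conditional on each component, P(-0.1 < X < 1.2): 1: 0.0437967; 2: 0.00705333; 3: 0.441752.
By total probability, P(-0.1 < X < 1.2) = 0.6·0.0437967 + 0.2·0.00705333 + 0.2·0.441752 = 0.116039.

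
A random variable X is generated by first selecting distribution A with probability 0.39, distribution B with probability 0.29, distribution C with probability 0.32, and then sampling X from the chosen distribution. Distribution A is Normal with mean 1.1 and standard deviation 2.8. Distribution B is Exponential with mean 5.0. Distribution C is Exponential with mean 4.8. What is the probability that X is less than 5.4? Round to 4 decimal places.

0.7733

Conditional on each component, P(X < 5.4): A: 0.937696; B: 0.660404; C: 0.675348.
By total probability, P(X < 5.4) = 0.39·0.937696 + 0.29·0.660404 + 0.32·0.675348 = 0.77333.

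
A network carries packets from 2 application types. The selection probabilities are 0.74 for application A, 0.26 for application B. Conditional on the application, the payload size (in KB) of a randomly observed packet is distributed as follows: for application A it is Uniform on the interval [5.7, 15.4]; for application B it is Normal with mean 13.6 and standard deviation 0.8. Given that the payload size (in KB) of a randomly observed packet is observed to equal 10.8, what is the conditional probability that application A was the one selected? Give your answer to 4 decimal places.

Likelihoods f(10.8 | ·): A: 0.103093; B: 0.00109085.
Posterior ∝ prior × likelihood. Numerator for A: 0.74·0.103093 = 0.0762887.
Normalizing constant: 0.74·0.103093 + 0.26·0.00109085 = 0.0765723.
P(A | observation) = 0.0762887 / 0.0765723 = 0.996296.

0.9963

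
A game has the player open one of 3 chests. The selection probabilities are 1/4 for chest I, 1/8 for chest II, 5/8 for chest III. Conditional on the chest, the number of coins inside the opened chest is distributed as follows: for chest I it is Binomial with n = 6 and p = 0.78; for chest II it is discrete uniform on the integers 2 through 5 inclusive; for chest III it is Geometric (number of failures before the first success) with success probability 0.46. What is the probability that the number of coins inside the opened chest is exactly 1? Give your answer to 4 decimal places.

0.1559

Conditional on each chest, P(X = 1): I: 0.0024119; II: 0; III: 0.2484.
By total probability, P(X = 1) = 0.25·0.0024119 + 0.125·0 + 0.625·0.2484 = 0.155853.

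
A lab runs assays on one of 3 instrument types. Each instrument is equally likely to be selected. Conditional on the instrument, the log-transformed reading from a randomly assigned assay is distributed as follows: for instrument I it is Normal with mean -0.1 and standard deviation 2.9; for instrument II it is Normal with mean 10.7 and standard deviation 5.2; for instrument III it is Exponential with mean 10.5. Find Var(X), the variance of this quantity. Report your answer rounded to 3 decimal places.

74.016

Per component, I: μ=-0.1, E[X²]=8.42; II: μ=10.7, E[X²]=141.53; III: μ=10.5, E[X²]=220.5.
E[X] = 0.333333·-0.1 + 0.333333·10.7 + 0.333333·10.5 = 7.03333.
E[X²] = 0.333333·8.42 + 0.333333·141.53 + 0.333333·220.5 = 123.483.
Var(X) = E[X²] − (E[X])² = 123.483 − 49.4678 = 74.0156.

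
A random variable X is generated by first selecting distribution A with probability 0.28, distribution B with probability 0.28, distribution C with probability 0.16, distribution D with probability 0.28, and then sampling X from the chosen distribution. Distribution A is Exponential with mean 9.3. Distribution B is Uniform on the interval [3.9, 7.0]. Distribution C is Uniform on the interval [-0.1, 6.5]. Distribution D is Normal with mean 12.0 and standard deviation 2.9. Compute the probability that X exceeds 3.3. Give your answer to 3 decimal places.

0.834

Conditional on each component, P(X > 3.3): A: 0.701287; B: 1; C: 0.484848; D: 0.99865.
By total probability, P(X > 3.3) = 0.28·0.701287 + 0.28·1 + 0.16·0.484848 + 0.28·0.99865 = 0.833558.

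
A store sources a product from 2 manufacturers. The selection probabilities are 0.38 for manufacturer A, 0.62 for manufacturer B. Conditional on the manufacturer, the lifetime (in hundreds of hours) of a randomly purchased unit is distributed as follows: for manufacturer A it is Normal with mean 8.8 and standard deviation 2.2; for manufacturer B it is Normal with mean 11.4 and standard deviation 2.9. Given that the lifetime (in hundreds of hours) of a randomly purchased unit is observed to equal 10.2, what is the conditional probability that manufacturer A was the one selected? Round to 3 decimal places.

Likelihoods f(10.2 | ·): A: 0.148099; B: 0.126279.
Posterior ∝ prior × likelihood. Numerator for A: 0.38·0.148099 = 0.0562776.
Normalizing constant: 0.38·0.148099 + 0.62·0.126279 = 0.134571.
P(A | observation) = 0.0562776 / 0.134571 = 0.418201.

0.418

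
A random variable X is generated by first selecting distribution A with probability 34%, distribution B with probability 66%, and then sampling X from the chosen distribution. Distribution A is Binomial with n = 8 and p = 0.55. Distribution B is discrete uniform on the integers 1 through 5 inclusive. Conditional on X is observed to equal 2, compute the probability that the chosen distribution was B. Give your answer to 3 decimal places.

Likelihoods P(X=2 | ·): A: 0.0703329; B: 0.2.
Posterior ∝ prior × likelihood. Numerator for B: 0.66·0.2 = 0.132.
Normalizing constant: 0.34·0.0703329 + 0.66·0.2 = 0.155913.
P(B | observation) = 0.132 / 0.155913 = 0.846625.

0.847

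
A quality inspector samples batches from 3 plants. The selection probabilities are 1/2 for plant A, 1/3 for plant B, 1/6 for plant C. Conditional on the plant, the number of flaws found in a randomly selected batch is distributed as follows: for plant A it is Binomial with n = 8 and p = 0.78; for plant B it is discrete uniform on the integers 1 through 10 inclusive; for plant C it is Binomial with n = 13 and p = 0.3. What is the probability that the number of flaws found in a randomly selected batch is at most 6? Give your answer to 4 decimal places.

Conditional on each plant, P(X ≤ 6): A: 0.553835; B: 0.6; C: 0.937625.
By total probability, P(X ≤ 6) = 0.5·0.553835 + 0.333333·0.6 + 0.166667·0.937625 = 0.633188.

0.6332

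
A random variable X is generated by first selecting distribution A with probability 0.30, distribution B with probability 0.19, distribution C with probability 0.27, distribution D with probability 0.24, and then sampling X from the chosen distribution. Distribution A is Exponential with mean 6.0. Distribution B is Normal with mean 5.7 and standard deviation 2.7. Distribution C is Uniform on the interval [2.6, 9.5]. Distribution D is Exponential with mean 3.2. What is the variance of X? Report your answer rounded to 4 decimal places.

17.1014

Per component, A: μ=6, E[X²]=72; B: μ=5.7, E[X²]=39.78; C: μ=6.05, E[X²]=40.57; D: μ=3.2, E[X²]=20.48.
E[X] = 0.3·6 + 0.19·5.7 + 0.27·6.05 + 0.24·3.2 = 5.2845.
E[X²] = 0.3·72 + 0.19·39.78 + 0.27·40.57 + 0.24·20.48 = 45.0273.
Var(X) = E[X²] − (E[X])² = 45.0273 − 27.9259 = 17.1014.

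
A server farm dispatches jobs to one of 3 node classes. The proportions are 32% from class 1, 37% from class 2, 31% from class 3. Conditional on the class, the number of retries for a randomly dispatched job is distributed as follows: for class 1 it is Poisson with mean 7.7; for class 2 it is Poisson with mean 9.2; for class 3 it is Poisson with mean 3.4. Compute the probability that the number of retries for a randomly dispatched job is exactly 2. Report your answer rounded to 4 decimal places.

Conditional on each class, P(X = 2): 1: 0.0134241; 2: 0.00427599; 3: 0.192898.
By total probability, P(X = 2) = 0.32·0.0134241 + 0.37·0.00427599 + 0.31·0.192898 = 0.065676.

0.0657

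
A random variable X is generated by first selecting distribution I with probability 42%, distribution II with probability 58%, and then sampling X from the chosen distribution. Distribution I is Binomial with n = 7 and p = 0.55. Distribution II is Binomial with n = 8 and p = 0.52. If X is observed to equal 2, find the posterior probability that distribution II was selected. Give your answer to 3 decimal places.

0.522

Likelihoods P(X=2 | ·): I: 0.117221; II: 0.0926002.
Posterior ∝ prior × likelihood. Numerator for II: 0.58·0.0926002 = 0.0537081.
Normalizing constant: 0.42·0.117221 + 0.58·0.0926002 = 0.102941.
P(II | observation) = 0.0537081 / 0.102941 = 0.521736.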